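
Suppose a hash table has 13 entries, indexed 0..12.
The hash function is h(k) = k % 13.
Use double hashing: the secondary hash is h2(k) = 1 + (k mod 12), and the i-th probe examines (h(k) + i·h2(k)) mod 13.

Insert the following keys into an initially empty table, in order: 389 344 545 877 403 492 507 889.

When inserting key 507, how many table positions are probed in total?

389: h=12 -> slot 12
344: h=6 -> slot 6
545: h=12, h2=6, probe 12,5 -> slot 5
877: h=6, h2=2, probe 6,8 -> slot 8
403: h=0 -> slot 0
492: h=11 -> slot 11
507: h=0, h2=4, probe 0,4 -> slot 4
889: h=5, h2=2, probe 5,7 -> slot 7
Table: [403, _, _, _, 507, 545, 344, 889, 877, _, _, 492, 389]

2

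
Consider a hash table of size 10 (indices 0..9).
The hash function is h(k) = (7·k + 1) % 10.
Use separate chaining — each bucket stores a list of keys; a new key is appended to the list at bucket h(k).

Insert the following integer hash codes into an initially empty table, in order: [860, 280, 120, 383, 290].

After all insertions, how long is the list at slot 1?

4

Insert 860: h=1, bucket 1 empty → new chain.
Insert 280: h=1, bucket 1 nonempty → append to chain.
Insert 120: h=1, bucket 1 nonempty → append to chain.
Insert 383: h=2, bucket 2 empty → new chain.
Insert 290: h=1, bucket 1 nonempty → append to chain.
Final buckets:
0: ∅
1: 860 -> 280 -> 120 -> 290
2: 383
3: ∅
4: ∅
5: ∅
6: ∅
7: ∅
8: ∅
9: ∅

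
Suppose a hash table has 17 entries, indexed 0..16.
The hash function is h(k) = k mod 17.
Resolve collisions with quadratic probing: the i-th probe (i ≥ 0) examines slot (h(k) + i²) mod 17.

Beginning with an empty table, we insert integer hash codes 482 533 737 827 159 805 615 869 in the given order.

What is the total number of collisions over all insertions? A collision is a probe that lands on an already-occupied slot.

482: h=6 => slot 6
533: h=6, probe 6,7 => slot 7
737: h=6, probe 6,7,10 => slot 10
827: h=11 => slot 11
159: h=6, probe 6,7,10,15 => slot 15
805: h=6, probe 6,7,10,15,5 => slot 5
615: h=3 => slot 3
869: h=2 => slot 2
Table: [-, -, 869, 615, -, 805, 482, 533, -, -, 737, 827, -, -, -, 159, -]

10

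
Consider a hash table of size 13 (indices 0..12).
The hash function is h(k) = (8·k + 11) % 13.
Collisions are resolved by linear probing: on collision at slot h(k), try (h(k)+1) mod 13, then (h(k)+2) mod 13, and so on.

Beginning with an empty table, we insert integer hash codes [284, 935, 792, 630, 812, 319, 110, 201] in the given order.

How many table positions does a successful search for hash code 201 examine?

5

Insert 284: h=8, slot 8 empty → index 8.
Insert 935: h=3, slot 3 empty → index 3.
Insert 792: h=3, slot 3 occupied → index 4.
Insert 630: h=7, slot 7 empty → index 7.
Insert 812: h=7, slots 7,8 occupied → index 9.
Insert 319: h=2, slot 2 empty → index 2.
Insert 110: h=7, slots 7,8,9 occupied → index 10.
Insert 201: h=7, slots 7,8,9,10 occupied → index 11.
Table: [—, —, 319, 935, 792, —, —, 630, 284, 812, 110, 201, —]
Lookup 201: h=7, probe 7,8,9,10,11 → found at 11.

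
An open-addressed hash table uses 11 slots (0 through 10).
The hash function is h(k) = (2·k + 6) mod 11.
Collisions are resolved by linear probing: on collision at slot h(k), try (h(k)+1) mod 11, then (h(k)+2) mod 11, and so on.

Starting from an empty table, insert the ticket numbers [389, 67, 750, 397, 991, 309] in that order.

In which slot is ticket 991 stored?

0

389 hashes to 3; slot 3 is free → place at 3.
67 hashes to 8; slot 8 is free → place at 8.
750 hashes to 10; slot 10 is free → place at 10.
397 hashes to 8; 8 taken → place at 9.
991 hashes to 8; 8,9,10 taken → place at 0.
309 hashes to 8; 8,9,10,0 taken → place at 1.
Table: [991, 309, ∅, 389, ∅, ∅, ∅, ∅, 67, 397, 750]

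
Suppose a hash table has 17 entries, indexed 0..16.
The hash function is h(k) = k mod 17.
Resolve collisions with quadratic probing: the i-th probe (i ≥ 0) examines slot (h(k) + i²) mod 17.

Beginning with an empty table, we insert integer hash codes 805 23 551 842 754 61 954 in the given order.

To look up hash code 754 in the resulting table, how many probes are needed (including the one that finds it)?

3

805: h=6 → slot 6
23: h=6, probe 6,7 → slot 7
551: h=7, probe 7,8 → slot 8
842: h=9 → slot 9
754: h=6, probe 6,7,10 → slot 10
61: h=10, probe 10,11 → slot 11
954: h=2 → slot 2
Table: [-, -, 954, -, -, -, 805, 23, 551, 842, 754, 61, -, -, -, -, -]
Lookup 754: h=6, probe 6,7,10 → found at 10.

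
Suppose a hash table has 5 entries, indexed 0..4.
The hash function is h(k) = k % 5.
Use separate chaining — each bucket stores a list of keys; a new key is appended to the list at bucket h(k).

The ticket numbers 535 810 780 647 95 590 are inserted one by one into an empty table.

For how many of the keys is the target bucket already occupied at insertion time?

4

Insert 535: h=0, bucket 0 empty → new chain.
Insert 810: h=0, bucket 0 nonempty → append to chain.
Insert 780: h=0, bucket 0 nonempty → append to chain.
Insert 647: h=2, bucket 2 empty → new chain.
Insert 95: h=0, bucket 0 nonempty → append to chain.
Insert 590: h=0, bucket 0 nonempty → append to chain.
Final buckets:
0: 535 -> 810 -> 780 -> 95 -> 590
1: ∅
2: 647
3: ∅
4: ∅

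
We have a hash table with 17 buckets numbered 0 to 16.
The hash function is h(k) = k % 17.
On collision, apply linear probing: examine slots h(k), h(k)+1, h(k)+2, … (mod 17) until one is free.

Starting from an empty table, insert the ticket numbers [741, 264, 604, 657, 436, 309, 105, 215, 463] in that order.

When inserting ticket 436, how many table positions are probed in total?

3

741: h=10 -> slot 10
264: h=9 -> slot 9
604: h=9, probe 9,10,11 -> slot 11
657: h=11, probe 11,12 -> slot 12
436: h=11, probe 11,12,13 -> slot 13
309: h=3 -> slot 3
105: h=3, probe 3,4 -> slot 4
215: h=11, probe 11,12,13,14 -> slot 14
463: h=4, probe 4,5 -> slot 5
Table: [-, -, -, 309, 105, 463, -, -, -, 264, 741, 604, 657, 436, 215, -, -]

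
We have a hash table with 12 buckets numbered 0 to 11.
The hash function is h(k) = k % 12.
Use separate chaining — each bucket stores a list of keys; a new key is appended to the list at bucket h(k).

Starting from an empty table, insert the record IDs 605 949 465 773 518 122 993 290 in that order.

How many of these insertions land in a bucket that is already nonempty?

4

Insert 605: h=5, bucket 5 empty → new chain.
Insert 949: h=1, bucket 1 empty → new chain.
Insert 465: h=9, bucket 9 empty → new chain.
Insert 773: h=5, bucket 5 nonempty → append to chain.
Insert 518: h=2, bucket 2 empty → new chain.
Insert 122: h=2, bucket 2 nonempty → append to chain.
Insert 993: h=9, bucket 9 nonempty → append to chain.
Insert 290: h=2, bucket 2 nonempty → append to chain.
Final buckets:
0: _
1: 949
2: 518 -> 122 -> 290
3: _
4: _
5: 605 -> 773
6: _
7: _
8: _
9: 465 -> 993
10: _
11: _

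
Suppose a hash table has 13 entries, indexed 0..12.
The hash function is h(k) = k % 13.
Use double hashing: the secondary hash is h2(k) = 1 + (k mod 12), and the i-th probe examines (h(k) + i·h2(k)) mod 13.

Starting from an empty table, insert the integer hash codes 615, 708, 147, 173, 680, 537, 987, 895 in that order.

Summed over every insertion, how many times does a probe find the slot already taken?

615 hashes to 4; slot 4 is free -> place at 4.
708 hashes to 6; slot 6 is free -> place at 6.
147 hashes to 4, h2=4; 4 taken -> place at 8.
173 hashes to 4, h2=6; 4 taken -> place at 10.
680 hashes to 4, h2=9; 4 taken -> place at 0.
537 hashes to 4, h2=10; 4 taken -> place at 1.
987 hashes to 12; slot 12 is free -> place at 12.
895 hashes to 11; slot 11 is free -> place at 11.
Table: [680, 537, —, —, 615, —, 708, —, 147, —, 173, 895, 987]

4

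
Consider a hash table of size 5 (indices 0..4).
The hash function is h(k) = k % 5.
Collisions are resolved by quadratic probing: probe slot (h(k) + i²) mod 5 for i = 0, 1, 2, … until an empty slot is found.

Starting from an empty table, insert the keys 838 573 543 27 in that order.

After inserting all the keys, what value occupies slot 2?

543

Insert 838: h=3, slot 3 empty -> index 3.
Insert 573: h=3, slot 3 occupied -> index 4.
Insert 543: h=3, slots 3,4 occupied -> index 2.
Insert 27: h=2, slots 2,3 occupied -> index 1.
Table: [_, 27, 543, 838, 573]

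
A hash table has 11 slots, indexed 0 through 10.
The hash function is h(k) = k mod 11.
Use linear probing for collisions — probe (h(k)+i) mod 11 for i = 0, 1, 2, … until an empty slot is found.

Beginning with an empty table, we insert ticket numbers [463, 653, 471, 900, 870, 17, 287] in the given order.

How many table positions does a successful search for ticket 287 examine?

3

Insert 463: h=1, slot 1 empty -> index 1.
Insert 653: h=4, slot 4 empty -> index 4.
Insert 471: h=9, slot 9 empty -> index 9.
Insert 900: h=9, slot 9 occupied -> index 10.
Insert 870: h=1, slot 1 occupied -> index 2.
Insert 17: h=6, slot 6 empty -> index 6.
Insert 287: h=1, slots 1,2 occupied -> index 3.
Table: [-, 463, 870, 287, 653, -, 17, -, -, 471, 900]
Lookup 287: h=1, probe 1,2,3 → found at 3.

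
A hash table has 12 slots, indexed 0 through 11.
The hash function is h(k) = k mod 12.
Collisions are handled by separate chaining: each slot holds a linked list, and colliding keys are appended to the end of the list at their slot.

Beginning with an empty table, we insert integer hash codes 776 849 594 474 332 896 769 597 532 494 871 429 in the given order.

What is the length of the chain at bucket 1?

1

Insert 776: h=8, bucket 8 empty → new chain.
Insert 849: h=9, bucket 9 empty → new chain.
Insert 594: h=6, bucket 6 empty → new chain.
Insert 474: h=6, bucket 6 nonempty → append to chain.
Insert 332: h=8, bucket 8 nonempty → append to chain.
Insert 896: h=8, bucket 8 nonempty → append to chain.
Insert 769: h=1, bucket 1 empty → new chain.
Insert 597: h=9, bucket 9 nonempty → append to chain.
Insert 532: h=4, bucket 4 empty → new chain.
Insert 494: h=2, bucket 2 empty → new chain.
Insert 871: h=7, bucket 7 empty → new chain.
Insert 429: h=9, bucket 9 nonempty → append to chain.
Final buckets:
0: —
1: 769
2: 494
3: —
4: 532
5: —
6: 594 -> 474
7: 871
8: 776 -> 332 -> 896
9: 849 -> 597 -> 429
10: —
11: —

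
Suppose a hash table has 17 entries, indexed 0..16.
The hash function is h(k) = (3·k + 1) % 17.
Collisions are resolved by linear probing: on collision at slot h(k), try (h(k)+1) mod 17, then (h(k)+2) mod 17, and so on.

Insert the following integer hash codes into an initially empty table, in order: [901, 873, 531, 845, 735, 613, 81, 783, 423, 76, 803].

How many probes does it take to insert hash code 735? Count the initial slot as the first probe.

2

Insert 901: h=1, slot 1 empty → index 1.
Insert 873: h=2, slot 2 empty → index 2.
Insert 531: h=13, slot 13 empty → index 13.
Insert 845: h=3, slot 3 empty → index 3.
Insert 735: h=13, slot 13 occupied → index 14.
Insert 613: h=4, slot 4 empty → index 4.
Insert 81: h=6, slot 6 empty → index 6.
Insert 783: h=4, slot 4 occupied → index 5.
Insert 423: h=12, slot 12 empty → index 12.
Insert 76: h=8, slot 8 empty → index 8.
Insert 803: h=13, slots 13,14 occupied → index 15.
Table: [—, 901, 873, 845, 613, 783, 81, —, 76, —, —, —, 423, 531, 735, 803, —]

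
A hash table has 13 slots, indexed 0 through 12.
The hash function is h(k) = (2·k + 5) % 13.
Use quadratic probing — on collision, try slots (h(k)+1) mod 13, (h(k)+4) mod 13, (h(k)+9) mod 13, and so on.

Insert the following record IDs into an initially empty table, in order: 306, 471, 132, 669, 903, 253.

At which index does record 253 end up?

8

306 hashes to 6; slot 6 is free → place at 6.
471 hashes to 11; slot 11 is free → place at 11.
132 hashes to 9; slot 9 is free → place at 9.
669 hashes to 4; slot 4 is free → place at 4.
903 hashes to 4; 4 taken → place at 5.
253 hashes to 4; 4,5 taken → place at 8.
Table: [—, —, —, —, 669, 903, 306, —, 253, 132, —, 471, —]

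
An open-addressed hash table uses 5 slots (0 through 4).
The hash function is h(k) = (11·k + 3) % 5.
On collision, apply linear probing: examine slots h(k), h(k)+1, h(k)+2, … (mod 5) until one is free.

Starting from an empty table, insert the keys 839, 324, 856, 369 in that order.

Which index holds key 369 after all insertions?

0

839: h=2 => slot 2
324: h=2, probe 2,3 => slot 3
856: h=4 => slot 4
369: h=2, probe 2,3,4,0 => slot 0
Table: [369, ∅, 839, 324, 856]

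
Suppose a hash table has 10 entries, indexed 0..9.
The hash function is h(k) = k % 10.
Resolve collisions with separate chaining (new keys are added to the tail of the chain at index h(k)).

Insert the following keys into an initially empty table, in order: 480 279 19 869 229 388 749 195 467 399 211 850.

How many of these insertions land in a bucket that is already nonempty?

Insert 480: h=0, bucket 0 empty → new chain.
Insert 279: h=9, bucket 9 empty → new chain.
Insert 19: h=9, bucket 9 nonempty → append to chain.
Insert 869: h=9, bucket 9 nonempty → append to chain.
Insert 229: h=9, bucket 9 nonempty → append to chain.
Insert 388: h=8, bucket 8 empty → new chain.
Insert 749: h=9, bucket 9 nonempty → append to chain.
Insert 195: h=5, bucket 5 empty → new chain.
Insert 467: h=7, bucket 7 empty → new chain.
Insert 399: h=9, bucket 9 nonempty → append to chain.
Insert 211: h=1, bucket 1 empty → new chain.
Insert 850: h=0, bucket 0 nonempty → append to chain.
Final buckets:
0: 480 -> 850
1: 211
2: ∅
3: ∅
4: ∅
5: 195
6: ∅
7: 467
8: 388
9: 279 -> 19 -> 869 -> 229 -> 749 -> 399

6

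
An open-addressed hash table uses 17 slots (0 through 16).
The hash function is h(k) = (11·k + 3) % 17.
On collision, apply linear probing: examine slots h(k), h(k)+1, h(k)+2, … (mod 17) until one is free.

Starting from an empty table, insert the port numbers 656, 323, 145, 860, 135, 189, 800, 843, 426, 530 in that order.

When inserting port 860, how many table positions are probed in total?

2

656 hashes to 11; slot 11 is free => place at 11.
323 hashes to 3; slot 3 is free => place at 3.
145 hashes to 0; slot 0 is free => place at 0.
860 hashes to 11; 11 taken => place at 12.
135 hashes to 9; slot 9 is free => place at 9.
189 hashes to 8; slot 8 is free => place at 8.
800 hashes to 14; slot 14 is free => place at 14.
843 hashes to 11; 11,12 taken => place at 13.
426 hashes to 14; 14 taken => place at 15.
530 hashes to 2; slot 2 is free => place at 2.
Table: [145, ∅, 530, 323, ∅, ∅, ∅, ∅, 189, 135, ∅, 656, 860, 843, 800, 426, ∅]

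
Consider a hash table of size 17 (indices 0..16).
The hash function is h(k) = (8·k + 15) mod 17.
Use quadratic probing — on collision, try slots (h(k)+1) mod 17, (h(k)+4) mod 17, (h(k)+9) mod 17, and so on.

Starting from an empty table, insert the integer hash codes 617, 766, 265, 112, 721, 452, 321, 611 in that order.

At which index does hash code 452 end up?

14

617: h=4 -> slot 4
766: h=6 -> slot 6
265: h=10 -> slot 10
112: h=10, probe 10,11 -> slot 11
721: h=3 -> slot 3
452: h=10, probe 10,11,14 -> slot 14
321: h=16 -> slot 16
611: h=7 -> slot 7
Table: [∅, ∅, ∅, 721, 617, ∅, 766, 611, ∅, ∅, 265, 112, ∅, ∅, 452, ∅, 321]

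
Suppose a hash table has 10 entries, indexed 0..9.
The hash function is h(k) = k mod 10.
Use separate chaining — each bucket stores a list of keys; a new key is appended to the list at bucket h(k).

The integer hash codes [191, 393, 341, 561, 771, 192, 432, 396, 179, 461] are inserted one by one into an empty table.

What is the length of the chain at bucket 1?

191 -> bucket 1
393 -> bucket 3
341 -> bucket 1 (collision)
561 -> bucket 1 (collision)
771 -> bucket 1 (collision)
192 -> bucket 2
432 -> bucket 2 (collision)
396 -> bucket 6
179 -> bucket 9
461 -> bucket 1 (collision)
Final buckets:
0: .
1: 191 -> 341 -> 561 -> 771 -> 461
2: 192 -> 432
3: 393
4: .
5: .
6: 396
7: .
8: .
9: 179

5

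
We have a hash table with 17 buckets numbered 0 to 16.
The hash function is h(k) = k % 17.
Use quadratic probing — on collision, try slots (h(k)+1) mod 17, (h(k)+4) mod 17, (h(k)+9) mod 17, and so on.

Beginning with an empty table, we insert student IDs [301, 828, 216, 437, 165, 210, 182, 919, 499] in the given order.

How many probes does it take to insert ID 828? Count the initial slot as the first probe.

301: h=12 => slot 12
828: h=12, probe 12,13 => slot 13
216: h=12, probe 12,13,16 => slot 16
437: h=12, probe 12,13,16,4 => slot 4
165: h=12, probe 12,13,16,4,11 => slot 11
210: h=6 => slot 6
182: h=12, probe 12,13,16,4,11,3 => slot 3
919: h=1 => slot 1
499: h=6, probe 6,7 => slot 7
Table: [∅, 919, ∅, 182, 437, ∅, 210, 499, ∅, ∅, ∅, 165, 301, 828, ∅, ∅, 216]

2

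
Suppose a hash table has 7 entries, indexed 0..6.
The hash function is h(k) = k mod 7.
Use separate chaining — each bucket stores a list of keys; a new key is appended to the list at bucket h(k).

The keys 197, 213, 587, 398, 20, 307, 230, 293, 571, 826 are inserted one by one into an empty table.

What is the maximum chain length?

197 → bucket 1
213 → bucket 3
587 → bucket 6
398 → bucket 6 (collision)
20 → bucket 6 (collision)
307 → bucket 6 (collision)
230 → bucket 6 (collision)
293 → bucket 6 (collision)
571 → bucket 4
826 → bucket 0
Final buckets:
0: 826
1: 197
2: -
3: 213
4: 571
5: -
6: 587 -> 398 -> 20 -> 307 -> 230 -> 293

6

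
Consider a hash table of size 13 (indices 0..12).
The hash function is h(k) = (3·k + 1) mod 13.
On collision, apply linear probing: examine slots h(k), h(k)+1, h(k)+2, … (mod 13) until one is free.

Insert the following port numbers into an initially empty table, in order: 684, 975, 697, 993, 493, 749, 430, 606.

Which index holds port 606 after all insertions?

684 hashes to 12; slot 12 is free → place at 12.
975 hashes to 1; slot 1 is free → place at 1.
697 hashes to 12; 12 taken → place at 0.
993 hashes to 3; slot 3 is free → place at 3.
493 hashes to 11; slot 11 is free → place at 11.
749 hashes to 12; 12,0,1 taken → place at 2.
430 hashes to 4; slot 4 is free → place at 4.
606 hashes to 12; 12,0,1,2,3,4 taken → place at 5.
Table: [697, 975, 749, 993, 430, 606, -, -, -, -, -, 493, 684]

5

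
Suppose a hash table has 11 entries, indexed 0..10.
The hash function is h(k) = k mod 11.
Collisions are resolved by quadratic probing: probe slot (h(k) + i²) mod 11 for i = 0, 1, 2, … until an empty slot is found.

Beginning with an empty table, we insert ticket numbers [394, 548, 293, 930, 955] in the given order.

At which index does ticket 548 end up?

10

394: h=9 → slot 9
548: h=9, probe 9,10 → slot 10
293: h=7 → slot 7
930: h=6 → slot 6
955: h=9, probe 9,10,2 → slot 2
Table: [∅, ∅, 955, ∅, ∅, ∅, 930, 293, ∅, 394, 548]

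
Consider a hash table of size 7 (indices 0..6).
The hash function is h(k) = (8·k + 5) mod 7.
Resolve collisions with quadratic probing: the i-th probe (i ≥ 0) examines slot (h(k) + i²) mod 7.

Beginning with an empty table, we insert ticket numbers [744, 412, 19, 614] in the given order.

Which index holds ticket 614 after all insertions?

744: h=0 => slot 0
412: h=4 => slot 4
19: h=3 => slot 3
614: h=3, probe 3,4,0,5 => slot 5
Table: [744, _, _, 19, 412, 614, _]

5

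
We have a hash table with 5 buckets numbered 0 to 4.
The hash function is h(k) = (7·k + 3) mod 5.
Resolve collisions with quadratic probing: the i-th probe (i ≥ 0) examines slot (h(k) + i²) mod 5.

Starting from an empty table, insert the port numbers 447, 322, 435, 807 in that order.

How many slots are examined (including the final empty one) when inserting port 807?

447: h=2 -> slot 2
322: h=2, probe 2,3 -> slot 3
435: h=3, probe 3,4 -> slot 4
807: h=2, probe 2,3,1 -> slot 1
Table: [—, 807, 447, 322, 435]

3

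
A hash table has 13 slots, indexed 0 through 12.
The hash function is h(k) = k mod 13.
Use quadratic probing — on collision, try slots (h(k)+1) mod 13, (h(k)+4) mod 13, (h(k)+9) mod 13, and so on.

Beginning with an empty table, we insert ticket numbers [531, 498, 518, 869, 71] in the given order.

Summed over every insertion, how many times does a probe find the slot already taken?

Insert 531: h=11, slot 11 empty -> index 11.
Insert 498: h=4, slot 4 empty -> index 4.
Insert 518: h=11, slot 11 occupied -> index 12.
Insert 869: h=11, slots 11,12 occupied -> index 2.
Insert 71: h=6, slot 6 empty -> index 6.
Table: [∅, ∅, 869, ∅, 498, ∅, 71, ∅, ∅, ∅, ∅, 531, 518]

3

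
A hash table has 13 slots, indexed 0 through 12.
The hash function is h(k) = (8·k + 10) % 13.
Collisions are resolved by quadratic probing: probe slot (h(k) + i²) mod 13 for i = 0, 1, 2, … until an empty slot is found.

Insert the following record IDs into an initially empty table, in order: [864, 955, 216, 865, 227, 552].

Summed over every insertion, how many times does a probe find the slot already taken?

864 hashes to 6; slot 6 is free -> place at 6.
955 hashes to 6; 6 taken -> place at 7.
216 hashes to 9; slot 9 is free -> place at 9.
865 hashes to 1; slot 1 is free -> place at 1.
227 hashes to 6; 6,7 taken -> place at 10.
552 hashes to 6; 6,7,10 taken -> place at 2.
Table: [_, 865, 552, _, _, _, 864, 955, _, 216, 227, _, _]

6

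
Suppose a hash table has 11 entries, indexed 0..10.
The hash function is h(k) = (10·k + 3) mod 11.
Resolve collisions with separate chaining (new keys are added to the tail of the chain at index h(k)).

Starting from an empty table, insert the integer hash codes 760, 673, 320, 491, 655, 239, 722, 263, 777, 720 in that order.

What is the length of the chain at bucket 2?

Insert 760: h=2, bucket 2 empty -> new chain.
Insert 673: h=1, bucket 1 empty -> new chain.
Insert 320: h=2, bucket 2 nonempty -> append to chain.
Insert 491: h=7, bucket 7 empty -> new chain.
Insert 655: h=8, bucket 8 empty -> new chain.
Insert 239: h=6, bucket 6 empty -> new chain.
Insert 722: h=7, bucket 7 nonempty -> append to chain.
Insert 263: h=4, bucket 4 empty -> new chain.
Insert 777: h=7, bucket 7 nonempty -> append to chain.
Insert 720: h=9, bucket 9 empty -> new chain.
Final buckets:
0: .
1: 673
2: 760 -> 320
3: .
4: 263
5: .
6: 239
7: 491 -> 722 -> 777
8: 655
9: 720
10: .

2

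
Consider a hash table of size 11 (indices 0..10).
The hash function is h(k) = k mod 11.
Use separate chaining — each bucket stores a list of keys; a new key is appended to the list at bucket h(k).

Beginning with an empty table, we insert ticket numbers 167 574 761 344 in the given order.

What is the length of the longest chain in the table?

167 → bucket 2
574 → bucket 2 (collision)
761 → bucket 2 (collision)
344 → bucket 3
Final buckets:
0: .
1: .
2: 167 -> 574 -> 761
3: 344
4: .
5: .
6: .
7: .
8: .
9: .
10: .

3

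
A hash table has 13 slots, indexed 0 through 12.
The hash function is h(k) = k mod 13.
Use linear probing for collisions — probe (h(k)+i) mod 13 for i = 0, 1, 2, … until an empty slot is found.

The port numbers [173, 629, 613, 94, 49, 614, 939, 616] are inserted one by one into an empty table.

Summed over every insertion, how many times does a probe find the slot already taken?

173: h=4 → slot 4
629: h=5 → slot 5
613: h=2 → slot 2
94: h=3 → slot 3
49: h=10 → slot 10
614: h=3, probe 3,4,5,6 → slot 6
939: h=3, probe 3,4,5,6,7 → slot 7
616: h=5, probe 5,6,7,8 → slot 8
Table: [∅, ∅, 613, 94, 173, 629, 614, 939, 616, ∅, 49, ∅, ∅]

10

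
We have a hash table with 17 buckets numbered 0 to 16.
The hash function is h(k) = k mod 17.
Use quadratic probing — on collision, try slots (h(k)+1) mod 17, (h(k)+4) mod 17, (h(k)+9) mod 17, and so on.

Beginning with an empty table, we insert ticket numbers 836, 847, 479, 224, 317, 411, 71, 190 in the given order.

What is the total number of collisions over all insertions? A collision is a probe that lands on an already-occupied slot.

16

Insert 836: h=3, slot 3 empty → index 3.
Insert 847: h=14, slot 14 empty → index 14.
Insert 479: h=3, slot 3 occupied → index 4.
Insert 224: h=3, slots 3,4 occupied → index 7.
Insert 317: h=11, slot 11 empty → index 11.
Insert 411: h=3, slots 3,4,7 occupied → index 12.
Insert 71: h=3, slots 3,4,7,12 occupied → index 2.
Insert 190: h=3, slots 3,4,7,12,2,11 occupied → index 5.
Table: [-, -, 71, 836, 479, 190, -, 224, -, -, -, 317, 411, -, 847, -, -]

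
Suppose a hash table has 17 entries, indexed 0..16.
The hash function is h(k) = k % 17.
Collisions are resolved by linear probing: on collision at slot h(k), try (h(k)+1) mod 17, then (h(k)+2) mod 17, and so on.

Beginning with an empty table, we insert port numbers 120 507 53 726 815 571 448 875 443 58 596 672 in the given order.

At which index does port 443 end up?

120 hashes to 1; slot 1 is free -> place at 1.
507 hashes to 14; slot 14 is free -> place at 14.
53 hashes to 2; slot 2 is free -> place at 2.
726 hashes to 12; slot 12 is free -> place at 12.
815 hashes to 16; slot 16 is free -> place at 16.
571 hashes to 10; slot 10 is free -> place at 10.
448 hashes to 6; slot 6 is free -> place at 6.
875 hashes to 8; slot 8 is free -> place at 8.
443 hashes to 1; 1,2 taken -> place at 3.
58 hashes to 7; slot 7 is free -> place at 7.
596 hashes to 1; 1,2,3 taken -> place at 4.
672 hashes to 9; slot 9 is free -> place at 9.
Table: [—, 120, 53, 443, 596, —, 448, 58, 875, 672, 571, —, 726, —, 507, —, 815]

3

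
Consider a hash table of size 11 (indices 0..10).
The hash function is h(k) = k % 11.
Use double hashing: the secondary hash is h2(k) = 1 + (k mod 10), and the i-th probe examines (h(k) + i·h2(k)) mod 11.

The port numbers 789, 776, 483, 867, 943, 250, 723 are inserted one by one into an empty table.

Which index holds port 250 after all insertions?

789: h=8 → slot 8
776: h=6 → slot 6
483: h=10 → slot 10
867: h=9 → slot 9
943: h=8, h2=4, probe 8,1 → slot 1
250: h=8, h2=1, probe 8,9,10,0 → slot 0
723: h=8, h2=4, probe 8,1,5 → slot 5
Table: [250, 943, -, -, -, 723, 776, -, 789, 867, 483]

0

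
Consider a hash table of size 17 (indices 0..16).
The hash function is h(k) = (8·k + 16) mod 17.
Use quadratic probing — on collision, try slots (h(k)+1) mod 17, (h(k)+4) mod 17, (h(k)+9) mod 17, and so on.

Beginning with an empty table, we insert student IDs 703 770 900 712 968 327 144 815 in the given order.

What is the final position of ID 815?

703 hashes to 13; slot 13 is free -> place at 13.
770 hashes to 5; slot 5 is free -> place at 5.
900 hashes to 8; slot 8 is free -> place at 8.
712 hashes to 0; slot 0 is free -> place at 0.
968 hashes to 8; 8 taken -> place at 9.
327 hashes to 14; slot 14 is free -> place at 14.
144 hashes to 12; slot 12 is free -> place at 12.
815 hashes to 8; 8,9,12,0 taken -> place at 7.
Table: [712, ∅, ∅, ∅, ∅, 770, ∅, 815, 900, 968, ∅, ∅, 144, 703, 327, ∅, ∅]

7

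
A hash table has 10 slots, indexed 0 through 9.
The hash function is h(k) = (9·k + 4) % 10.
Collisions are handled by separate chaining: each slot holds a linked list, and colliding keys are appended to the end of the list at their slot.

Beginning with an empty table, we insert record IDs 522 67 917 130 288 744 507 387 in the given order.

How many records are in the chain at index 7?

4

522 → bucket 2
67 → bucket 7
917 → bucket 7 (collision)
130 → bucket 4
288 → bucket 6
744 → bucket 0
507 → bucket 7 (collision)
387 → bucket 7 (collision)
Final buckets:
0: 744
1: —
2: 522
3: —
4: 130
5: —
6: 288
7: 67 -> 917 -> 507 -> 387
8: —
9: —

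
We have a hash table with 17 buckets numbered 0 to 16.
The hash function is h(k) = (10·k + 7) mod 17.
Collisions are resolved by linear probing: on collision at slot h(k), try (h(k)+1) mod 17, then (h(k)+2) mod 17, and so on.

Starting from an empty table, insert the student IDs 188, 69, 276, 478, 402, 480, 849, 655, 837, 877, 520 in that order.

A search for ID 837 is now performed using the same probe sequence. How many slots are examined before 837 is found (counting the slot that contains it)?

188 hashes to 0; slot 0 is free => place at 0.
69 hashes to 0; 0 taken => place at 1.
276 hashes to 13; slot 13 is free => place at 13.
478 hashes to 10; slot 10 is free => place at 10.
402 hashes to 15; slot 15 is free => place at 15.
480 hashes to 13; 13 taken => place at 14.
849 hashes to 14; 14,15 taken => place at 16.
655 hashes to 12; slot 12 is free => place at 12.
837 hashes to 13; 13,14,15,16,0,1 taken => place at 2.
877 hashes to 5; slot 5 is free => place at 5.
520 hashes to 5; 5 taken => place at 6.
Table: [188, 69, 837, _, _, 877, 520, _, _, _, 478, _, 655, 276, 480, 402, 849]
Lookup 837: h=13, probe 13,14,15,16,0,1,2 → found at 2.

7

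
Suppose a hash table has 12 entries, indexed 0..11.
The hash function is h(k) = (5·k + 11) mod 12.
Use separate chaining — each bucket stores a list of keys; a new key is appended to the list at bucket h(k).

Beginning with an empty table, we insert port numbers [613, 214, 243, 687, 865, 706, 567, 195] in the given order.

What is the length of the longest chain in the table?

613 → bucket 4
214 → bucket 1
243 → bucket 2
687 → bucket 2 (collision)
865 → bucket 4 (collision)
706 → bucket 1 (collision)
567 → bucket 2 (collision)
195 → bucket 2 (collision)
Final buckets:
0: .
1: 214 -> 706
2: 243 -> 687 -> 567 -> 195
3: .
4: 613 -> 865
5: .
6: .
7: .
8: .
9: .
10: .
11: .

4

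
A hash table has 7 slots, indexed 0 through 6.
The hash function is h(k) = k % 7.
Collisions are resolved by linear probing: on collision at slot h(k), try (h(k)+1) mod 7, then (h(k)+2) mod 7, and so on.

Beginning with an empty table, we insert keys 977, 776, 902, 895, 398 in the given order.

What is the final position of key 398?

2

Insert 977: h=4, slot 4 empty => index 4.
Insert 776: h=6, slot 6 empty => index 6.
Insert 902: h=6, slot 6 occupied => index 0.
Insert 895: h=6, slots 6,0 occupied => index 1.
Insert 398: h=6, slots 6,0,1 occupied => index 2.
Table: [902, 895, 398, —, 977, —, 776]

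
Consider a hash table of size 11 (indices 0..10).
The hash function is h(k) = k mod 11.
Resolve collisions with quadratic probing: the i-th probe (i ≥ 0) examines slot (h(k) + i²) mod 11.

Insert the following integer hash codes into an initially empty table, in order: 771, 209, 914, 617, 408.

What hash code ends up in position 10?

408

771 hashes to 1; slot 1 is free -> place at 1.
209 hashes to 0; slot 0 is free -> place at 0.
914 hashes to 1; 1 taken -> place at 2.
617 hashes to 1; 1,2 taken -> place at 5.
408 hashes to 1; 1,2,5 taken -> place at 10.
Table: [209, 771, 914, _, _, 617, _, _, _, _, 408]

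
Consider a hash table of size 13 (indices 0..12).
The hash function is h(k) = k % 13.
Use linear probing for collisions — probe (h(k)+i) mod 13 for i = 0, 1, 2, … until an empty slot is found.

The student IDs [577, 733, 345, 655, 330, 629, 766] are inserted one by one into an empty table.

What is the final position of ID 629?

577: h=5 => slot 5
733: h=5, probe 5,6 => slot 6
345: h=7 => slot 7
655: h=5, probe 5,6,7,8 => slot 8
330: h=5, probe 5,6,7,8,9 => slot 9
629: h=5, probe 5,6,7,8,9,10 => slot 10
766: h=12 => slot 12
Table: [., ., ., ., ., 577, 733, 345, 655, 330, 629, ., 766]

10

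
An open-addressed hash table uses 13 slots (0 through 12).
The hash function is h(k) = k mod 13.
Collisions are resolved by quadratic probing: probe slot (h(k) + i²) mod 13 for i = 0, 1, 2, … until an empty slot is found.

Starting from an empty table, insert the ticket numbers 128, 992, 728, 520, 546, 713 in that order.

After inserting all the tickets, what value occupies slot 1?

520

Insert 128: h=11, slot 11 empty -> index 11.
Insert 992: h=4, slot 4 empty -> index 4.
Insert 728: h=0, slot 0 empty -> index 0.
Insert 520: h=0, slot 0 occupied -> index 1.
Insert 546: h=0, slots 0,1,4 occupied -> index 9.
Insert 713: h=11, slot 11 occupied -> index 12.
Table: [728, 520, -, -, 992, -, -, -, -, 546, -, 128, 713]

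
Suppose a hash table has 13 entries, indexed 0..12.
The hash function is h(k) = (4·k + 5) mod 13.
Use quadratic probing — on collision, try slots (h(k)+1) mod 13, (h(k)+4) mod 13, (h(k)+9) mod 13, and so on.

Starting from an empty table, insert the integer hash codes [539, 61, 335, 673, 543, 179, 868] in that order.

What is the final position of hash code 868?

5

Insert 539: h=3, slot 3 empty -> index 3.
Insert 61: h=2, slot 2 empty -> index 2.
Insert 335: h=6, slot 6 empty -> index 6.
Insert 673: h=6, slot 6 occupied -> index 7.
Insert 543: h=6, slots 6,7 occupied -> index 10.
Insert 179: h=6, slots 6,7,10,2 occupied -> index 9.
Insert 868: h=6, slots 6,7,10,2,9 occupied -> index 5.
Table: [—, —, 61, 539, —, 868, 335, 673, —, 179, 543, —, —]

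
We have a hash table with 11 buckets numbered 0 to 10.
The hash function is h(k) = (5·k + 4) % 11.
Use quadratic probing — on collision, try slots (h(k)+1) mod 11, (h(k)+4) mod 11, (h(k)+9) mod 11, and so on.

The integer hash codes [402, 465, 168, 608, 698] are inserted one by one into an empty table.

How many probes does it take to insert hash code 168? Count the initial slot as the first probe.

402 hashes to 1; slot 1 is free => place at 1.
465 hashes to 8; slot 8 is free => place at 8.
168 hashes to 8; 8 taken => place at 9.
608 hashes to 8; 8,9,1 taken => place at 6.
698 hashes to 7; slot 7 is free => place at 7.
Table: [∅, 402, ∅, ∅, ∅, ∅, 608, 698, 465, 168, ∅]

2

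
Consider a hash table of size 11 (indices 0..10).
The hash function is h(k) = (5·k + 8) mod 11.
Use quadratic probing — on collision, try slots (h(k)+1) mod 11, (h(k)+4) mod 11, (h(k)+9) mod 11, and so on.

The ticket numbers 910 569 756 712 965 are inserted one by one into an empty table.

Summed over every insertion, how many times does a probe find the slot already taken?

10

Insert 910: h=4, slot 4 empty → index 4.
Insert 569: h=4, slot 4 occupied → index 5.
Insert 756: h=4, slots 4,5 occupied → index 8.
Insert 712: h=4, slots 4,5,8 occupied → index 2.
Insert 965: h=4, slots 4,5,8,2 occupied → index 9.
Table: [∅, ∅, 712, ∅, 910, 569, ∅, ∅, 756, 965, ∅]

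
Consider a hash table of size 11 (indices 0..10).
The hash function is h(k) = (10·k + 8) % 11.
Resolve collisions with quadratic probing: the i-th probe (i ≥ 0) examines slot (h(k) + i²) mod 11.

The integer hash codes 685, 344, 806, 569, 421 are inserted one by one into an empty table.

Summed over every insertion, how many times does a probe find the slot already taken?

6

Insert 685: h=5, slot 5 empty → index 5.
Insert 344: h=5, slot 5 occupied → index 6.
Insert 806: h=5, slots 5,6 occupied → index 9.
Insert 569: h=0, slot 0 empty → index 0.
Insert 421: h=5, slots 5,6,9 occupied → index 3.
Table: [569, ., ., 421, ., 685, 344, ., ., 806, .]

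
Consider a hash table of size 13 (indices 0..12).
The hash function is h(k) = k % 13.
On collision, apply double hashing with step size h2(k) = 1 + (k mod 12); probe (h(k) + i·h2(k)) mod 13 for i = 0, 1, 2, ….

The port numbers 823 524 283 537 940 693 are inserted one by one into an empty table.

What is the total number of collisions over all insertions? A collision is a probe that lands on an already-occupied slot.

5

823 hashes to 4; slot 4 is free → place at 4.
524 hashes to 4, h2=9; 4 taken → place at 0.
283 hashes to 10; slot 10 is free → place at 10.
537 hashes to 4, h2=10; 4 taken → place at 1.
940 hashes to 4, h2=5; 4 taken → place at 9.
693 hashes to 4, h2=10; 4,1 taken → place at 11.
Table: [524, 537, ., ., 823, ., ., ., ., 940, 283, 693, .]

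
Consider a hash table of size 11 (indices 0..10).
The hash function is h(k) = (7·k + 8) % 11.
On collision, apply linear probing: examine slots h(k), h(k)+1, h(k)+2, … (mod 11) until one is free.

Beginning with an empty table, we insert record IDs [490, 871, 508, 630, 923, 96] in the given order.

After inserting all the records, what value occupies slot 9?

490 hashes to 6; slot 6 is free -> place at 6.
871 hashes to 0; slot 0 is free -> place at 0.
508 hashes to 0; 0 taken -> place at 1.
630 hashes to 7; slot 7 is free -> place at 7.
923 hashes to 1; 1 taken -> place at 2.
96 hashes to 9; slot 9 is free -> place at 9.
Table: [871, 508, 923, _, _, _, 490, 630, _, 96, _]

96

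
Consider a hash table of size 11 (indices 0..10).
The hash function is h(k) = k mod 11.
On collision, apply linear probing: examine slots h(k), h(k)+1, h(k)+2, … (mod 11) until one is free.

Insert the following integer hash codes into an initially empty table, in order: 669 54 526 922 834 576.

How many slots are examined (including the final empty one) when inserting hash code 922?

669 hashes to 9; slot 9 is free → place at 9.
54 hashes to 10; slot 10 is free → place at 10.
526 hashes to 9; 9,10 taken → place at 0.
922 hashes to 9; 9,10,0 taken → place at 1.
834 hashes to 9; 9,10,0,1 taken → place at 2.
576 hashes to 4; slot 4 is free → place at 4.
Table: [526, 922, 834, ., 576, ., ., ., ., 669, 54]

4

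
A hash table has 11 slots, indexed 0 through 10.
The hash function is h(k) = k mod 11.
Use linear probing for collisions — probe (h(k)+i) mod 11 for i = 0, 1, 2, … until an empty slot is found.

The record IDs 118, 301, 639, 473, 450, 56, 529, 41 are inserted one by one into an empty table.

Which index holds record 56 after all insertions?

118: h=8 => slot 8
301: h=4 => slot 4
639: h=1 => slot 1
473: h=0 => slot 0
450: h=10 => slot 10
56: h=1, probe 1,2 => slot 2
529: h=1, probe 1,2,3 => slot 3
41: h=8, probe 8,9 => slot 9
Table: [473, 639, 56, 529, 301, —, —, —, 118, 41, 450]

2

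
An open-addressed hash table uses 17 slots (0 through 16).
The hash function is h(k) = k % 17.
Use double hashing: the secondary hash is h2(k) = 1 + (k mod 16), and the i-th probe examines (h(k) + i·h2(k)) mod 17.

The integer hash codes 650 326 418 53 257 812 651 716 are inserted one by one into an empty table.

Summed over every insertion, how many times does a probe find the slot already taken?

650 hashes to 4; slot 4 is free => place at 4.
326 hashes to 3; slot 3 is free => place at 3.
418 hashes to 10; slot 10 is free => place at 10.
53 hashes to 2; slot 2 is free => place at 2.
257 hashes to 2, h2=2; 2,4 taken => place at 6.
812 hashes to 13; slot 13 is free => place at 13.
651 hashes to 5; slot 5 is free => place at 5.
716 hashes to 2, h2=13; 2 taken => place at 15.
Table: [., ., 53, 326, 650, 651, 257, ., ., ., 418, ., ., 812, ., 716, .]

3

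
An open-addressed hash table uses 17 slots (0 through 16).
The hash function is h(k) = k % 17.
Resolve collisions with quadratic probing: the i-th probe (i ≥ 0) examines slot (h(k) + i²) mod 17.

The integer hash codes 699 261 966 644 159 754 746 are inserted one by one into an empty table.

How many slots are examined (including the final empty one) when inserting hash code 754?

3

Insert 699: h=2, slot 2 empty => index 2.
Insert 261: h=6, slot 6 empty => index 6.
Insert 966: h=14, slot 14 empty => index 14.
Insert 644: h=15, slot 15 empty => index 15.
Insert 159: h=6, slot 6 occupied => index 7.
Insert 754: h=6, slots 6,7 occupied => index 10.
Insert 746: h=15, slot 15 occupied => index 16.
Table: [_, _, 699, _, _, _, 261, 159, _, _, 754, _, _, _, 966, 644, 746]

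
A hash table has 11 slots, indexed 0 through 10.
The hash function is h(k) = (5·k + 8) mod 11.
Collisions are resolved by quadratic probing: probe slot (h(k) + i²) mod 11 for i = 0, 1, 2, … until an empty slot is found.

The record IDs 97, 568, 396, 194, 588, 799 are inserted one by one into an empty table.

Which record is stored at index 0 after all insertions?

194

Insert 97: h=9, slot 9 empty => index 9.
Insert 568: h=10, slot 10 empty => index 10.
Insert 396: h=8, slot 8 empty => index 8.
Insert 194: h=10, slot 10 occupied => index 0.
Insert 588: h=0, slot 0 occupied => index 1.
Insert 799: h=10, slots 10,0 occupied => index 3.
Table: [194, 588, ∅, 799, ∅, ∅, ∅, ∅, 396, 97, 568]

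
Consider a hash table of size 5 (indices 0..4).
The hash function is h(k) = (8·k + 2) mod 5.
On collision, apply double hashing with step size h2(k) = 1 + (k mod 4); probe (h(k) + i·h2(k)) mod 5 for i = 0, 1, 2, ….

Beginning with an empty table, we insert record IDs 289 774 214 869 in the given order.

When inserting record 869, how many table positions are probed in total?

2

Insert 289: h=4, slot 4 empty => index 4.
Insert 774: h=4, h2=3, slot 4 occupied => index 2.
Insert 214: h=4, h2=3, slots 4,2 occupied => index 0.
Insert 869: h=4, h2=2, slot 4 occupied => index 1.
Table: [214, 869, 774, —, 289]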